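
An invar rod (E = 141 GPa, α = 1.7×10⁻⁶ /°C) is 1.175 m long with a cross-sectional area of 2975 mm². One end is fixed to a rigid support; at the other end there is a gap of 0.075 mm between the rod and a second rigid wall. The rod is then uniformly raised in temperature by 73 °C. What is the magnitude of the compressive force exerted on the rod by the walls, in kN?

Unrestrained expansion: δ_free = αΔT L = 1.7×10⁻⁶ × 73 × 1175 = 0.1458 mm.
After closing the 0.075 mm clearance, 0.1458 − 0.075 = 0.07082 mm of expansion remains to be suppressed by the wall.
That suppressed elongation corresponds to σ = E·Δ/L = 141×10³ × 0.07082/1175 = 8.498 MPa.
P = σA = 8.498 × 2975 = 25.28 kN.

P ≈ 25.3 kN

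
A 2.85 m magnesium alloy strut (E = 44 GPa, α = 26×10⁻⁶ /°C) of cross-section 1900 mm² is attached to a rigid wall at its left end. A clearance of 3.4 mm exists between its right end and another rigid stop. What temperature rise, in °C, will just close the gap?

Contact occurs when the free expansion equals the gap: αΔT L = 3.4 mm.
So ΔT = g/(αL) = 3.4/(26×10⁻⁶ × 2850) = 45.88 °C.

ΔT ≈ 45.9 °C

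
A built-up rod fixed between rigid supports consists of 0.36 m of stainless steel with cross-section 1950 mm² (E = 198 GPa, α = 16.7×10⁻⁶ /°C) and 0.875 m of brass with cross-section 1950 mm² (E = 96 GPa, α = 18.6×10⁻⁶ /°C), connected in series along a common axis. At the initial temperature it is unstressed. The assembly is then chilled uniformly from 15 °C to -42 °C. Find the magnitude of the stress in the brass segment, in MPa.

σ ≈ 116 MPa (tensile)

Free thermal contraction of the whole bar: Σ αᵢΔT Lᵢ = 16.7×10⁻⁶×57×360 + 18.6×10⁻⁶×57×875 = 1.27 mm.
The rigid supports impose zero overall length change; the single axial force P common to all segments must satisfy P Σ Lᵢ/(AᵢEᵢ) = δ_free.
The series flexibility is Σ Lᵢ/(AᵢEᵢ) = 360/(1950×198×10³) + 875/(1950×96×10³) = 5.607×10⁻⁶ mm/N.
Hence P = δ_free / Σ(L/AE) = 1.27/5.607×10⁻⁶ = 226.6 kN (tensile).
σ_{brass} = P / A = 226600 / 1950 = 116.2 MPa.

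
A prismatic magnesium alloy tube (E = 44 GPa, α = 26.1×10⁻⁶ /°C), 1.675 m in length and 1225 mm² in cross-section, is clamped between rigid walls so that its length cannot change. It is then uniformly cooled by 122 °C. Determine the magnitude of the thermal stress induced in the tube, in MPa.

σ ≈ 140 MPa (tensile)

Because both ends are immovable the net strain is zero, and the suppressed thermal strain is αΔT = 26.1×10⁻⁶ × 122 = 3184.2×10⁻⁶.
σ = EαΔT = 44×10³ × 26.1×10⁻⁶ × 122 = 140.1 MPa (tensile; the tube is trying to contract).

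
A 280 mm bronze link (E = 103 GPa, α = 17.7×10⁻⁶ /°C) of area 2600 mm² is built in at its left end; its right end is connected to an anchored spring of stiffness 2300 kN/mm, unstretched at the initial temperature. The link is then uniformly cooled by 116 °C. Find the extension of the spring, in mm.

δ ≈ 0.169 mm

The unrestrained thermal change is αΔT L = 17.7×10⁻⁶ × 116 × 280 = 0.5749 mm.
With a force P in the spring, the elastic change of the link is PL/(AE) and that of the spring is P/k; compatibility requires their sum to equal δ_free.
So P = δ_free / [L/(AE) + 1/k] = 0.5749 / [ 280/(2600×103×10³) + 1/(2300×10³) ].
P = 0.5749 / 1.48×10⁻⁶ = 388400 N.
Spring extension = P/k = 388400/(2300×10³) = 0.1688 mm.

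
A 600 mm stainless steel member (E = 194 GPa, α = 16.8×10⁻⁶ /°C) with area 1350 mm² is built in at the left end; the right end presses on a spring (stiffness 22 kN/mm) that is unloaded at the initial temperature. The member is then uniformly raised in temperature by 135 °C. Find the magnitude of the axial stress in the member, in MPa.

σ ≈ 21.1 MPa (compressive)

If the spring were absent the member would lengthen by αΔT L = 16.8×10⁻⁶ × 135 × 600 = 1.361 mm.
Let P be the compressive force at the spring. The member shortens elastically by PL/(AE) and the spring compresses by P/k; together these equal δ_free.
So P = δ_free / [L/(AE) + 1/k] = 1.361 / [ 600/(1350×194×10³) + 1/(22×10³) ].
P = 1.361 / 4.775×10⁻⁵ = 28500 N.
σ = P/A = 28500/1350 = 21.11 MPa.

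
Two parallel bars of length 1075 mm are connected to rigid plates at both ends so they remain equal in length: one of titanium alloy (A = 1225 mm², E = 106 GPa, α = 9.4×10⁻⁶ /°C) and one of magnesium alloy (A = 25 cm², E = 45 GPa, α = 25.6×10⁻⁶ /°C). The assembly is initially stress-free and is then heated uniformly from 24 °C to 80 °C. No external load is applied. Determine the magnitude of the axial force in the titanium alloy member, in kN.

P ≈ 54.7 kN (tensile in the titanium alloy)

The magnesium alloy has the larger α, so on heating it would change length more than the titanium alloy if both were free. The rigid plates force a common final length, so the magnesium alloy is put into compression and the titanium alloy into tension, with equal and opposite forces P (no external load).
Compatibility of the two members (thermal + elastic change equal): (α₁ − α₂)ΔT = P·[1/(A₁E₁) + 1/(A₂E₂)].
|α₁ − α₂|·ΔT = 16.2×10⁻⁶ × 56 = 0.0009072.
1/(A₁E₁) + 1/(A₂E₂) = 1/(1225×106×10³) + 1/(2500×45×10³) = 1.659×10⁻⁸ N⁻¹.
So P = 0.0009072 / 1.659×10⁻⁸ = 54.68 kN.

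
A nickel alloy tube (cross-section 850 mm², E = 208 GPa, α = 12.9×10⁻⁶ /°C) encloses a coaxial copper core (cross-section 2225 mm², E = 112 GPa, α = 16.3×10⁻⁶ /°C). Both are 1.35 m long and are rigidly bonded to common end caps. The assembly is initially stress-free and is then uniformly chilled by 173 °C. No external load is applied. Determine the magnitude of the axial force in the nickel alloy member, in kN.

Both members must finish at the same length. With the larger α, the copper tends to over-contract; the plates restrain it, putting the copper in tension and the nickel alloy in compression. With no external load the two internal forces are equal and opposite, magnitude P.
Compatibility of the two members (thermal + elastic change equal): (α₁ − α₂)ΔT = P·[1/(A₁E₁) + 1/(A₂E₂)].
|α₁ − α₂|·ΔT = 3.4×10⁻⁶ × 173 = 0.0005882.
1/(A₁E₁) + 1/(A₂E₂) = 1/(850×208×10³) + 1/(2225×112×10³) = 9.669×10⁻⁹ N⁻¹.
P = 0.0005882 / 9.669×10⁻⁹ = 60830 N = 60.83 kN.

P ≈ 60.8 kN (compressive in the nickel alloy)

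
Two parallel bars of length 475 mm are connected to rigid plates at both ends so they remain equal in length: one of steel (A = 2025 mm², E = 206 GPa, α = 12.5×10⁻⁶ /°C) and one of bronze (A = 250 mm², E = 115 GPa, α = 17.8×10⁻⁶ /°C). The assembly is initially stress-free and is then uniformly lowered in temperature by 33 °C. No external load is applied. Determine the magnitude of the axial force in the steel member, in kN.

Both members must finish at the same length. With the larger α, the bronze tends to over-contract; the plates restrain it, putting the bronze in tension and the steel in compression. With no external load the two internal forces are equal and opposite, magnitude P.
Equating the net (thermal + elastic) strains gives |α₁ − α₂|·ΔT = P·[1/(A₁E₁) + 1/(A₂E₂)].
|α₁ − α₂|·ΔT = 5.3×10⁻⁶ × 33 = 0.0001749.
1/(A₁E₁) + 1/(A₂E₂) = 1/(2025×206×10³) + 1/(250×115×10³) = 3.718×10⁻⁸ N⁻¹.
So P = 0.0001749 / 3.718×10⁻⁸ = 4.704 kN.

P ≈ 4.7 kN (compressive in the steel)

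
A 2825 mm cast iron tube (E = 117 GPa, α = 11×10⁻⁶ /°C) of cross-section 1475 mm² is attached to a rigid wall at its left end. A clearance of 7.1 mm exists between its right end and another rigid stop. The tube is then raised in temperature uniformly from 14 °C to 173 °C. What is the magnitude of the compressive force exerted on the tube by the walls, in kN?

P ≈ 0 kN

Unrestrained expansion: δ_free = αΔT L = 11×10⁻⁶ × 159 × 2825 = 4.941 mm.
This is smaller than the 7.1 mm clearance, so the tube expands freely without reaching the stop — the stress is zero.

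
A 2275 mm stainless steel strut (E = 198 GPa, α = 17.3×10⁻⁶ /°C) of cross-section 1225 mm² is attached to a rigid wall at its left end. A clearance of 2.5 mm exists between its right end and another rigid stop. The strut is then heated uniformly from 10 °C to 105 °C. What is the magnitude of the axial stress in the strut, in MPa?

Unrestrained expansion: δ_free = αΔT L = 17.3×10⁻⁶ × 95 × 2275 = 3.739 mm.
The gap closes (δ_free > 2.5 mm) and the wall then resists a further 3.739 − 2.5 = 1.239 mm of expansion.
Compatibility: PL/(AE) = 1.239 mm, so σ = P/A = E × (1.239/2275) = 107.8 MPa.

σ ≈ 108 MPa (compressive)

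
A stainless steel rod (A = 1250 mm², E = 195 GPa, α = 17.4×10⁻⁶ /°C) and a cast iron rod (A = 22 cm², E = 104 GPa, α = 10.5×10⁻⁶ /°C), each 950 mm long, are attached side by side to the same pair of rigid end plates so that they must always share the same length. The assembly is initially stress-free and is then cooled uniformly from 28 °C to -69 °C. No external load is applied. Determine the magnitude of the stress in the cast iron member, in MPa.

σ ≈ 35.9 MPa (compressive)

Equilibrium of a rigid end plate with no external load gives equal and opposite internal forces ±P in the two members. Since α_{stainless steel} > α_{cast iron}, cooling drives the stainless steel into tension and the cast iron into compression.
Setting the final lengths equal and cancelling L: (α₁ − α₂)ΔT = P/(A₁E₁) + P/(A₂E₂).
|α₁ − α₂|·ΔT = 6.9×10⁻⁶ × 97 = 0.0006693.
1/(A₁E₁) + 1/(A₂E₂) = 1/(1250×195×10³) + 1/(2200×104×10³) = 8.473×10⁻⁹ N⁻¹.
So P = 0.0006693 / 8.473×10⁻⁹ = 78.99 kN.
σ_{cast iron} = P/A₂ = 78990/2200 = 35.9 MPa, compressive.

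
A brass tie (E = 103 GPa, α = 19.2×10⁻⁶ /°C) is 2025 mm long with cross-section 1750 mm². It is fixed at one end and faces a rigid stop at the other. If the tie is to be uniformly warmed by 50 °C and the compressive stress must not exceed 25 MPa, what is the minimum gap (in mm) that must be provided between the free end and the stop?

With no wall the tie would lengthen by αΔT L = 19.2×10⁻⁶ × 50 × 2025 = 1.944 mm.
At the allowable stress the elastic shortening the wall may impose is σL/E = 25 × 2025 / (103×10³) = 0.4915 mm.
The gap must absorb the remainder: g_min = 1.944 − 0.4915 = 1.452 mm.

g ≈ 1.45 mm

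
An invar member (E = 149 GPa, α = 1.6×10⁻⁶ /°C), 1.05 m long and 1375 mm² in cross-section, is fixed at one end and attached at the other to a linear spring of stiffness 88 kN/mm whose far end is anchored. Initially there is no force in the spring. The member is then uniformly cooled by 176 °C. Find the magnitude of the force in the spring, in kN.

If the spring were absent the member would shorten by αΔT L = 1.6×10⁻⁶ × 176 × 1050 = 0.2957 mm.
Let P be the tensile force in the spring. The member extends elastically by PL/(AE) and the spring stretches by P/k; together these equal δ_free.
So P = δ_free / [L/(AE) + 1/k] = 0.2957 / [ 1050/(1375×149×10³) + 1/(88×10³) ].
P = 0.2957 / 1.649×10⁻⁵ = 17930 N.

P ≈ 17.9 kN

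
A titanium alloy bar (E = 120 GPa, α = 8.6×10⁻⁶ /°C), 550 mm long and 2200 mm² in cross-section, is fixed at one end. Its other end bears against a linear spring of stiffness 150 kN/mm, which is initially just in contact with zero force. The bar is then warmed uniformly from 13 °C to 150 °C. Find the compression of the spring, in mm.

δ ≈ 0.494 mm

If the spring were absent the bar would lengthen by αΔT L = 8.6×10⁻⁶ × 137 × 550 = 0.648 mm.
With a force P in the spring, the elastic change of the bar is PL/(AE) and that of the spring is P/k; compatibility requires their sum to equal δ_free.
So P = δ_free / [L/(AE) + 1/k] = 0.648 / [ 550/(2200×120×10³) + 1/(150×10³) ].
P = 0.648 / 8.75×10⁻⁶ = 74060 N.
Spring compression = P/k = 74060/(150×10³) = 0.4937 mm.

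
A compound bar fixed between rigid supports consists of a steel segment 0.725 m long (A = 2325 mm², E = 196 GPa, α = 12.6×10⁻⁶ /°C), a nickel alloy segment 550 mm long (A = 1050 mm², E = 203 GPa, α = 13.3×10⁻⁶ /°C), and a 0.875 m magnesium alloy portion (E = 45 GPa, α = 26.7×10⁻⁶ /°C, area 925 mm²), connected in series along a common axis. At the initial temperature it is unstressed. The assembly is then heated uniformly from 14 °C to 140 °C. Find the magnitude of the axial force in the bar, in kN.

Free thermal expansion of the whole bar: Σ αᵢΔT Lᵢ = 12.6×10⁻⁶×126×725 + 13.3×10⁻⁶×126×550 + 26.7×10⁻⁶×126×875 = 5.016 mm.
The rigid supports impose zero overall length change; the single axial force P common to all segments must satisfy P Σ Lᵢ/(AᵢEᵢ) = δ_free.
Σ Lᵢ/(AᵢEᵢ) = 725/(2325×196×10³) + 550/(1050×203×10³) + 875/(925×45×10³) = 2.519×10⁻⁵ mm/N.
Hence P = δ_free / Σ(L/AE) = 5.016/2.519×10⁻⁵ = 199.1 kN (compressive).

P ≈ 199 kN (compressive)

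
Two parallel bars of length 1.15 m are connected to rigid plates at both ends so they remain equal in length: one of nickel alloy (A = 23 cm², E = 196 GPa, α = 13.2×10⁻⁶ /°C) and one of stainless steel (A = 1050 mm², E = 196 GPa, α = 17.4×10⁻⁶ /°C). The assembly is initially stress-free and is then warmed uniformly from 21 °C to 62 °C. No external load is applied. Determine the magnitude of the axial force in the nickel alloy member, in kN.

P ≈ 24.3 kN (tensile in the nickel alloy)

Both members must finish at the same length. With the larger α, the stainless steel tends to over-expand; the plates restrain it, putting the stainless steel in compression and the nickel alloy in tension. With no external load the two internal forces are equal and opposite, magnitude P.
Equating the net (thermal + elastic) strains gives |α₁ − α₂|·ΔT = P·[1/(A₁E₁) + 1/(A₂E₂)].
|α₁ − α₂|·ΔT = 4.2×10⁻⁶ × 41 = 0.0001722.
1/(A₁E₁) + 1/(A₂E₂) = 1/(2300×196×10³) + 1/(1050×196×10³) = 7.077×10⁻⁹ N⁻¹.
P = 0.0001722 / 7.077×10⁻⁹ = 24330 N = 24.33 kN.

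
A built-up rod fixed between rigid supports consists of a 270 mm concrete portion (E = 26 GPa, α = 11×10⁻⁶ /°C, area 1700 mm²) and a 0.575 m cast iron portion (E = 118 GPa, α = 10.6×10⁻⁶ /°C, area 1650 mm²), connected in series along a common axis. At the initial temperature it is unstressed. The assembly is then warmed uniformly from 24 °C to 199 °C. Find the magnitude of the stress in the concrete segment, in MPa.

If the supports were absent, the total length change would be Σ αᵢΔT Lᵢ = 11×10⁻⁶×175×270 + 10.6×10⁻⁶×175×575 = 1.586 mm.
Since the ends are fixed, an axial force P builds up, equal in every segment, with P · Σ Lᵢ/(AᵢEᵢ) = δ_free.
Σ Lᵢ/(AᵢEᵢ) = 270/(1700×26×10³) + 575/(1650×118×10³) = 9.062×10⁻⁶ mm/N.
Hence P = δ_free / Σ(L/AE) = 1.586/9.062×10⁻⁶ = 175.1 kN (compressive).
σ_{concrete} = P / A = 175100 / 1700 = 103 MPa.

σ ≈ 103 MPa (compressive)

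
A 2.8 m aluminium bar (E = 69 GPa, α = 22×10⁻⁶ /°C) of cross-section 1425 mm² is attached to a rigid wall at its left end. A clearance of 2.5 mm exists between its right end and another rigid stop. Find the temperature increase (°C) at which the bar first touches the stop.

Contact occurs when the free expansion equals the gap: αΔT L = 2.5 mm.
So ΔT = g/(αL) = 2.5/(22×10⁻⁶ × 2800) = 40.58 °C.

ΔT ≈ 40.6 °C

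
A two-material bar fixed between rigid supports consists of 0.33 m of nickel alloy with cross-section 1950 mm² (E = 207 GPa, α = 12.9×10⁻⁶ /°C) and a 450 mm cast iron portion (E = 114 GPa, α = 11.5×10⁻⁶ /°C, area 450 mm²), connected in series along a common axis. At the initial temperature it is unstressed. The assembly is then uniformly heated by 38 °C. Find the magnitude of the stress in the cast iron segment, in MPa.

σ ≈ 83.1 MPa (compressive)

With the walls removed the bar would change length by δ_free = Σ αᵢΔT Lᵢ = 12.9×10⁻⁶×38×330 + 11.5×10⁻⁶×38×450 = 0.3584 mm.
The walls prevent any net length change, so an axial force P (same in every segment) develops. Compatibility: P · Σ Lᵢ/(AᵢEᵢ) = δ_free.
Σ Lᵢ/(AᵢEᵢ) = 330/(1950×207×10³) + 450/(450×114×10³) = 9.589×10⁻⁶ mm/N.
Hence P = δ_free / Σ(L/AE) = 0.3584/9.589×10⁻⁶ = 37.38 kN (compressive).
σ_{cast iron} = P / A = 37380 / 450 = 83.06 MPa.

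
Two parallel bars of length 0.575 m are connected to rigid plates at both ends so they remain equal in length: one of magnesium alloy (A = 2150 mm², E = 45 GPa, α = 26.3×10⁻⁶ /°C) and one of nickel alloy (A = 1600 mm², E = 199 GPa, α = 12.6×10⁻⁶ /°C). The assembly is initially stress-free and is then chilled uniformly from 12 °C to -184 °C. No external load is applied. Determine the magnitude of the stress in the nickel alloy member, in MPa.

σ ≈ 125 MPa (compressive)

The magnesium alloy has the larger α, so on cooling it would change length more than the nickel alloy if both were free. The rigid plates force a common final length, so the magnesium alloy is put into tension and the nickel alloy into compression, with equal and opposite forces P (no external load).
Compatibility of the two members (thermal + elastic change equal): (α₁ − α₂)ΔT = P·[1/(A₁E₁) + 1/(A₂E₂)].
|α₁ − α₂|·ΔT = 13.7×10⁻⁶ × 196 = 0.002685.
1/(A₁E₁) + 1/(A₂E₂) = 1/(2150×45×10³) + 1/(1600×199×10³) = 1.348×10⁻⁸ N⁻¹.
So P = 0.002685 / 1.348×10⁻⁸ = 199.2 kN.
σ_{nickel alloy} = P/A₂ = 199200/1600 = 124.5 MPa, compressive.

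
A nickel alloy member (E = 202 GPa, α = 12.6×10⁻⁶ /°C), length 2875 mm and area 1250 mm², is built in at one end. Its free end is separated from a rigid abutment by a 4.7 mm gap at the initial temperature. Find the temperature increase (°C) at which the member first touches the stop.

Contact occurs when the free expansion equals the gap: αΔT L = 4.7 mm.
ΔT = 4.7 / (12.6×10⁻⁶ × 2875) = 129.7 °C.

ΔT ≈ 130 °C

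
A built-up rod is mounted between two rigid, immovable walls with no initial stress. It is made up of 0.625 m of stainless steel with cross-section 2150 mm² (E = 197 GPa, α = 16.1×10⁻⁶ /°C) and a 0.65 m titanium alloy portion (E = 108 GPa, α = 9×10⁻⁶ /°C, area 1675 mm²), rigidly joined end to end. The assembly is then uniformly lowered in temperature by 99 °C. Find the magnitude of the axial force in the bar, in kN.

Free thermal contraction of the whole bar: Σ αᵢΔT Lᵢ = 16.1×10⁻⁶×99×625 + 9×10⁻⁶×99×650 = 1.575 mm.
Since the ends are fixed, an axial force P builds up, equal in every segment, with P · Σ Lᵢ/(AᵢEᵢ) = δ_free.
Σ Lᵢ/(AᵢEᵢ) = 625/(2150×197×10³) + 650/(1675×108×10³) = 5.069×10⁻⁶ mm/N.
Hence P = δ_free / Σ(L/AE) = 1.575/5.069×10⁻⁶ = 310.8 kN (tensile).

P ≈ 311 kN (tensile)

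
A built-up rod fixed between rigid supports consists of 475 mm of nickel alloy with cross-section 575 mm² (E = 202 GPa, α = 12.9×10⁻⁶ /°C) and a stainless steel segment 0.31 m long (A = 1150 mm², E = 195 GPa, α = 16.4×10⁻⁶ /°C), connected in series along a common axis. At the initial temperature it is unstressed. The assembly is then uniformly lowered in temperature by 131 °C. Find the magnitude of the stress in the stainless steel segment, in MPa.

With the walls removed the bar would change length by δ_free = Σ αᵢΔT Lᵢ = 12.9×10⁻⁶×131×475 + 16.4×10⁻⁶×131×310 = 1.469 mm.
The walls prevent any net length change, so an axial force P (same in every segment) develops. Compatibility: P · Σ Lᵢ/(AᵢEᵢ) = δ_free.
Σ Lᵢ/(AᵢEᵢ) = 475/(575×202×10³) + 310/(1150×195×10³) = 5.472×10⁻⁶ mm/N.
So P = 1.469 / 5.472×10⁻⁶ = 268.4 kN, tensile.
σ_{stainless steel} = P / A = 268400 / 1150 = 233.4 MPa.

σ ≈ 233 MPa (tensile)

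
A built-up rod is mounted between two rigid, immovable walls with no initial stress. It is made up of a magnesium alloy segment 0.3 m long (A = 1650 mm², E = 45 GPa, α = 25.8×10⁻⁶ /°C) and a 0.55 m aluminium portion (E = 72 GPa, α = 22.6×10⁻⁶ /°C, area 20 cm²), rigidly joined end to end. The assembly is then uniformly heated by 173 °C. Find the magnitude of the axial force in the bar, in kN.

P ≈ 444 kN (compressive)

With the walls removed the bar would change length by δ_free = Σ αᵢΔT Lᵢ = 25.8×10⁻⁶×173×300 + 22.6×10⁻⁶×173×550 = 3.489 mm.
The rigid supports impose zero overall length change; the single axial force P common to all segments must satisfy P Σ Lᵢ/(AᵢEᵢ) = δ_free.
The series flexibility is Σ Lᵢ/(AᵢEᵢ) = 300/(1650×45×10³) + 550/(2000×72×10³) = 7.86×10⁻⁶ mm/N.
So P = 3.489 / 7.86×10⁻⁶ = 444 kN, compressive.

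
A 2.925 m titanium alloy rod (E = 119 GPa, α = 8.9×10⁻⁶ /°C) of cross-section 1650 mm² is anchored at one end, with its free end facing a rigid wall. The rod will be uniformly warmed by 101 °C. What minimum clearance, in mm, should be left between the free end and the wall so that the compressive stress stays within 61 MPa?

Free expansion if unrestrained: δ_free = αΔT L = 8.9×10⁻⁶ × 101 × 2925 = 2.629 mm.
At the allowable stress the elastic shortening the wall may impose is σL/E = 61 × 2925 / (119×10³) = 1.499 mm.
So the gap has to take up the difference, g_min = δ_free − σL/E = 2.629 − 1.499 = 1.13 mm.

g ≈ 1.13 mm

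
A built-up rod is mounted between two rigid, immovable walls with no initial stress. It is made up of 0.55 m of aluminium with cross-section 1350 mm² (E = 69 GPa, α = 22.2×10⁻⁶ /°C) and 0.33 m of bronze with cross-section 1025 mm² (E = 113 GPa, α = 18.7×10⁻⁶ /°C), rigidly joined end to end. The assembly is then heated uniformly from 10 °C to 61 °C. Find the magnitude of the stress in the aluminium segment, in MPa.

Free thermal expansion of the whole bar: Σ αᵢΔT Lᵢ = 22.2×10⁻⁶×51×550 + 18.7×10⁻⁶×51×330 = 0.9374 mm.
The walls prevent any net length change, so an axial force P (same in every segment) develops. Compatibility: P · Σ Lᵢ/(AᵢEᵢ) = δ_free.
Σ Lᵢ/(AᵢEᵢ) = 550/(1350×69×10³) + 330/(1025×113×10³) = 8.754×10⁻⁶ mm/N.
P = 0.9374 / 8.754×10⁻⁶ = 107100 N = 107.1 kN, compressive.
σ_{aluminium} = P / A = 107100 / 1350 = 79.33 MPa.

σ ≈ 79.3 MPa (compressive)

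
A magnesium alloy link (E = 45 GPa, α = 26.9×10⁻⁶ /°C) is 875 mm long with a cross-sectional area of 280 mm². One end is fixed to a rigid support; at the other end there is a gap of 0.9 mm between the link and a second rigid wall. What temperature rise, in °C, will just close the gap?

The gap closes when αΔT L = 0.9 mm, since the link is still unstressed at that instant.
So ΔT = g/(αL) = 0.9/(26.9×10⁻⁶ × 875) = 38.24 °C.

ΔT ≈ 38.2 °C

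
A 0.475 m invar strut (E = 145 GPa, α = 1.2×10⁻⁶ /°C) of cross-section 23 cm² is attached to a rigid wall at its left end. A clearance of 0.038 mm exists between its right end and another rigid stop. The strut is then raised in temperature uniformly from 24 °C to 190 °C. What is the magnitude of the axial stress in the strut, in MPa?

Unrestrained expansion: δ_free = αΔT L = 1.2×10⁻⁶ × 166 × 475 = 0.09462 mm.
This exceeds the 0.038 mm gap, so the wall pushes back. The portion of expansion that must be recovered elastically is δ_free − gap = 0.09462 − 0.038 = 0.05662 mm.
Compatibility: PL/(AE) = 0.05662 mm, so σ = P/A = E × (0.05662/475) = 17.28 MPa.

σ ≈ 17.3 MPa (compressive)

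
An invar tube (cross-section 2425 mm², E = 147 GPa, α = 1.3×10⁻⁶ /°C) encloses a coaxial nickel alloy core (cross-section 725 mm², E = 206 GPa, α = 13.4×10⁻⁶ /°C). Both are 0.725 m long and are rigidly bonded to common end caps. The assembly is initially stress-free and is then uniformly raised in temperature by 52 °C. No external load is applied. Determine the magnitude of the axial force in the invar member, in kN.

P ≈ 66.2 kN (tensile in the invar)

The nickel alloy has the larger α, so on heating it would change length more than the invar if both were free. The rigid plates force a common final length, so the nickel alloy is put into compression and the invar into tension, with equal and opposite forces P (no external load).
Compatibility of the two members (thermal + elastic change equal): (α₁ − α₂)ΔT = P·[1/(A₁E₁) + 1/(A₂E₂)].
|α₁ − α₂|·ΔT = 12.1×10⁻⁶ × 52 = 0.0006292.
1/(A₁E₁) + 1/(A₂E₂) = 1/(2425×147×10³) + 1/(725×206×10³) = 9.501×10⁻⁹ N⁻¹.
So P = 0.0006292 / 9.501×10⁻⁹ = 66.23 kN.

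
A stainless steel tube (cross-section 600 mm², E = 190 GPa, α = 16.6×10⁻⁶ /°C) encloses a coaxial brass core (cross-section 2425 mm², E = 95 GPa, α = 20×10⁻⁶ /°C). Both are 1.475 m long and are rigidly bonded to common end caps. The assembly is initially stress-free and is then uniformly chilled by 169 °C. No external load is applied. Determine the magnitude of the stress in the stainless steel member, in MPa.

σ ≈ 73 MPa (compressive)

Equilibrium of a rigid end plate with no external load gives equal and opposite internal forces ±P in the two members. Since α_{brass} > α_{stainless steel}, cooling drives the brass into tension and the stainless steel into compression.
Compatibility of the two members (thermal + elastic change equal): (α₁ − α₂)ΔT = P·[1/(A₁E₁) + 1/(A₂E₂)].
|α₁ − α₂|·ΔT = 3.4×10⁻⁶ × 169 = 0.0005746.
1/(A₁E₁) + 1/(A₂E₂) = 1/(600×190×10³) + 1/(2425×95×10³) = 1.311×10⁻⁸ N⁻¹.
So P = 0.0005746 / 1.311×10⁻⁸ = 43.82 kN.
σ_{stainless steel} = P/A₁ = 43820/600 = 73.03 MPa, compressive.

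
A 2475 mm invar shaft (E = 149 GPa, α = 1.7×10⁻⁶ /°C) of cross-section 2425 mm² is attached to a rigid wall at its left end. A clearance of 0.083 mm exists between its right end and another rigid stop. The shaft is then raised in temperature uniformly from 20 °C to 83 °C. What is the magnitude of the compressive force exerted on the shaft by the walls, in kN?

P ≈ 26.6 kN

Unrestrained expansion: δ_free = αΔT L = 1.7×10⁻⁶ × 63 × 2475 = 0.2651 mm.
This exceeds the 0.083 mm gap, so the wall pushes back. The portion of expansion that must be recovered elastically is δ_free − gap = 0.2651 − 0.083 = 0.1821 mm.
So σ = E(δ_free − g)/L = 149×10³ × 0.1821/2475 = 10.96 MPa.
Force on the wall = σA = 10.96 × 2425 mm² = 26.58 kN.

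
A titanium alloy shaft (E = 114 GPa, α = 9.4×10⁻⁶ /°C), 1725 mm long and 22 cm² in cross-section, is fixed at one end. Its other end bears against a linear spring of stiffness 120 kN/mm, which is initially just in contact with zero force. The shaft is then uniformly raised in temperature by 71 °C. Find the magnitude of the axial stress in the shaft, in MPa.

σ ≈ 34.4 MPa (compressive)

Free thermal expansion: δ_free = αΔT L = 9.4×10⁻⁶ × 71 × 1725 = 1.151 mm.
Let P be the compressive force at the spring. The shaft shortens elastically by PL/(AE) and the spring compresses by P/k; together these equal δ_free.
P [ L/(AE) + 1/k ] = δ_free → P [ 1725/(2200×114×10³) + 1/(120×10³) ] = 1.151.
P = 1.151 / 1.521×10⁻⁵ = 75680 N.
σ = P/A = 75680/2200 = 34.4 MPa.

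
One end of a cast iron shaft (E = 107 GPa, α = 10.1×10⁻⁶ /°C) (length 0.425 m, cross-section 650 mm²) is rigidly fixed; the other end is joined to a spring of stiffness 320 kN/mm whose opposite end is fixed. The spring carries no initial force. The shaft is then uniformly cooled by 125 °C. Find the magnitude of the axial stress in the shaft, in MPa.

The unrestrained thermal change is αΔT L = 10.1×10⁻⁶ × 125 × 425 = 0.5366 mm.
Let P be the tensile force in the spring. The shaft extends elastically by PL/(AE) and the spring stretches by P/k; together these equal δ_free.
P [ L/(AE) + 1/k ] = δ_free → P [ 425/(650×107×10³) + 1/(320×10³) ] = 0.5366.
P = 0.5366 / 9.236×10⁻⁶ = 58100 N.
σ = P/A = 58100/650 = 89.38 MPa.

σ ≈ 89.4 MPa (tensile)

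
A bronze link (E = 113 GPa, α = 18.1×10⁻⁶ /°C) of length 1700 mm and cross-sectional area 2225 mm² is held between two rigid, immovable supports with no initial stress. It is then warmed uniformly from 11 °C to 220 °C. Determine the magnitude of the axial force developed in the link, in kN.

The ends cannot move, so σ = EαΔT = 113×10³ × 18.1×10⁻⁶ × 209 = 427.5 MPa.
Axial force P = σA = 427.5 × 2225 = 951100 N = 951.1 kN, compressive.

P ≈ 951 kN (compressive)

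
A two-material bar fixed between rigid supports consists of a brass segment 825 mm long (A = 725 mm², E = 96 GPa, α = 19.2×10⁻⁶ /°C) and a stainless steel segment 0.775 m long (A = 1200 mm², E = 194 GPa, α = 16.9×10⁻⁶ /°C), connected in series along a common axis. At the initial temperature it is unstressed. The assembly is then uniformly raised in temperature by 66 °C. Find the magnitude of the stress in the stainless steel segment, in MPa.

If the supports were absent, the total length change would be Σ αᵢΔT Lᵢ = 19.2×10⁻⁶×66×825 + 16.9×10⁻⁶×66×775 = 1.91 mm.
The walls prevent any net length change, so an axial force P (same in every segment) develops. Compatibility: P · Σ Lᵢ/(AᵢEᵢ) = δ_free.
The series flexibility is Σ Lᵢ/(AᵢEᵢ) = 825/(725×96×10³) + 775/(1200×194×10³) = 1.518×10⁻⁵ mm/N.
So P = 1.91 / 1.518×10⁻⁵ = 125.8 kN, compressive.
σ_{stainless steel} = P / A = 125800 / 1200 = 104.8 MPa.

σ ≈ 105 MPa (compressive)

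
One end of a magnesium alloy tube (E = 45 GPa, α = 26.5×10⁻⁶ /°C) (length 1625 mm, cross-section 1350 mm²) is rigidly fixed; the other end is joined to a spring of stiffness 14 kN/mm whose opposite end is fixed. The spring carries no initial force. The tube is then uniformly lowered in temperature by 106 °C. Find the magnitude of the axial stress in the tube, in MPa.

Free thermal contraction: δ_free = αΔT L = 26.5×10⁻⁶ × 106 × 1625 = 4.565 mm.
With a force P in the spring, the elastic change of the tube is PL/(AE) and that of the spring is P/k; compatibility requires their sum to equal δ_free.
So P = δ_free / [L/(AE) + 1/k] = 4.565 / [ 1625/(1350×45×10³) + 1/(14×10³) ].
P = 4.565 / 9.818×10⁻⁵ = 46490 N.
σ = P/A = 46490/1350 = 34.44 MPa.

σ ≈ 34.4 MPa (tensile)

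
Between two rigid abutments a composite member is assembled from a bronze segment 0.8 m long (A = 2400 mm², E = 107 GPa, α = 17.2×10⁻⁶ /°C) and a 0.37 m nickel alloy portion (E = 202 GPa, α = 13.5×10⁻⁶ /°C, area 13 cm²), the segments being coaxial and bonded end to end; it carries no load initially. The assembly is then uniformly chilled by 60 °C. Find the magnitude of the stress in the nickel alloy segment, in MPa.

If the supports were absent, the total length change would be Σ αᵢΔT Lᵢ = 17.2×10⁻⁶×60×800 + 13.5×10⁻⁶×60×370 = 1.125 mm.
Since the ends are fixed, an axial force P builds up, equal in every segment, with P · Σ Lᵢ/(AᵢEᵢ) = δ_free.
The series flexibility is Σ Lᵢ/(AᵢEᵢ) = 800/(2400×107×10³) + 370/(1300×202×10³) = 4.524×10⁻⁶ mm/N.
P = 1.125 / 4.524×10⁻⁶ = 248700 N = 248.7 kN, tensile.
σ_{nickel alloy} = P / A = 248700 / 1300 = 191.3 MPa.

σ ≈ 191 MPa (tensile)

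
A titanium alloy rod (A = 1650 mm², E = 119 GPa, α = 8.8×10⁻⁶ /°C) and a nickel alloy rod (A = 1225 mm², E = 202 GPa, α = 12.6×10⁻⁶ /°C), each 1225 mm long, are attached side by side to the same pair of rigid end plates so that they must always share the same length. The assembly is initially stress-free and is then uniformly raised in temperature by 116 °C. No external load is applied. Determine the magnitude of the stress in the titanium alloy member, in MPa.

Both members must finish at the same length. With the larger α, the nickel alloy tends to over-expand; the plates restrain it, putting the nickel alloy in compression and the titanium alloy in tension. With no external load the two internal forces are equal and opposite, magnitude P.
Equating the net (thermal + elastic) strains gives |α₁ − α₂|·ΔT = P·[1/(A₁E₁) + 1/(A₂E₂)].
|α₁ − α₂|·ΔT = 3.8×10⁻⁶ × 116 = 0.0004408.
1/(A₁E₁) + 1/(A₂E₂) = 1/(1650×119×10³) + 1/(1225×202×10³) = 9.134×10⁻⁹ N⁻¹.
So P = 0.0004408 / 9.134×10⁻⁹ = 48.26 kN.
σ_{titanium alloy} = P/A₁ = 48260/1650 = 29.25 MPa, tensile.

σ ≈ 29.2 MPa (tensile)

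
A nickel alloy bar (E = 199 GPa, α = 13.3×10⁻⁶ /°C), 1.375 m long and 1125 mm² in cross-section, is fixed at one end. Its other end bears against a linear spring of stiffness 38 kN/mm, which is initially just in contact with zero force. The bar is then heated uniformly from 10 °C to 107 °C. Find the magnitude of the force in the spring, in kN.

P ≈ 54.7 kN

Free thermal expansion: δ_free = αΔT L = 13.3×10⁻⁶ × 97 × 1375 = 1.774 mm.
With a force P in the spring, the elastic change of the bar is PL/(AE) and that of the spring is P/k; compatibility requires their sum to equal δ_free.
P [ L/(AE) + 1/k ] = δ_free → P [ 1375/(1125×199×10³) + 1/(38×10³) ] = 1.774.
P = 1.774 / 3.246×10⁻⁵ = 54650 N.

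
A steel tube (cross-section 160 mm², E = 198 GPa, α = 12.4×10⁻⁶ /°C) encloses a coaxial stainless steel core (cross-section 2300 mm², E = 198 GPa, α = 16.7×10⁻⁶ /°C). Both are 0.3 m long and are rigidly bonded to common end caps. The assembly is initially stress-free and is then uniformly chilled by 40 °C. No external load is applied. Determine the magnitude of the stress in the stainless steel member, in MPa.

σ ≈ 2.22 MPa (tensile)

The stainless steel has the larger α, so on cooling it would change length more than the steel if both were free. The rigid plates force a common final length, so the stainless steel is put into tension and the steel into compression, with equal and opposite forces P (no external load).
Compatibility of the two members (thermal + elastic change equal): (α₁ − α₂)ΔT = P·[1/(A₁E₁) + 1/(A₂E₂)].
|α₁ − α₂|·ΔT = 4.3×10⁻⁶ × 40 = 0.000172.
1/(A₁E₁) + 1/(A₂E₂) = 1/(160×198×10³) + 1/(2300×198×10³) = 3.376×10⁻⁸ N⁻¹.
P = 0.000172 / 3.376×10⁻⁸ = 5095 N = 5.095 kN.
σ_{stainless steel} = P/A₂ = 5095/2300 = 2.215 MPa, tensile.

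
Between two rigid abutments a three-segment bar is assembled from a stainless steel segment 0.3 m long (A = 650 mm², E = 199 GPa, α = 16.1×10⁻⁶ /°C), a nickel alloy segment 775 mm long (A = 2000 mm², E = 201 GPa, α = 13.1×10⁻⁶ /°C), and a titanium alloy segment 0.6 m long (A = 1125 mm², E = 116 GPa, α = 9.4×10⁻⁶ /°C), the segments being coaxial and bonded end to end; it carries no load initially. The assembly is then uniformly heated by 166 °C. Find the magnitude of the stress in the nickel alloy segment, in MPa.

σ ≈ 194 MPa (compressive)

With the walls removed the bar would change length by δ_free = Σ αᵢΔT Lᵢ = 16.1×10⁻⁶×166×300 + 13.1×10⁻⁶×166×775 + 9.4×10⁻⁶×166×600 = 3.423 mm.
The rigid supports impose zero overall length change; the single axial force P common to all segments must satisfy P Σ Lᵢ/(AᵢEᵢ) = δ_free.
Σ Lᵢ/(AᵢEᵢ) = 300/(650×199×10³) + 775/(2000×201×10³) + 600/(1125×116×10³) = 8.845×10⁻⁶ mm/N.
P = 3.423 / 8.845×10⁻⁶ = 387000 N = 387 kN, compressive.
σ_{nickel alloy} = P / A = 387000 / 2000 = 193.5 MPa.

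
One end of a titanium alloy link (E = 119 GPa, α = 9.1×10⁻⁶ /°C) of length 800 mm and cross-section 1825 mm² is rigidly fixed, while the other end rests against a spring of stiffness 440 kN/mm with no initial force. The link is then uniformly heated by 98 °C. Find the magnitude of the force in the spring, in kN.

The unrestrained thermal change is αΔT L = 9.1×10⁻⁶ × 98 × 800 = 0.7134 mm.
Let P be the compressive force at the spring. The link shortens elastically by PL/(AE) and the spring compresses by P/k; together these equal δ_free.
So P = δ_free / [L/(AE) + 1/k] = 0.7134 / [ 800/(1825×119×10³) + 1/(440×10³) ].
P = 0.7134 / 5.956×10⁻⁶ = 119800 N.

P ≈ 120 kN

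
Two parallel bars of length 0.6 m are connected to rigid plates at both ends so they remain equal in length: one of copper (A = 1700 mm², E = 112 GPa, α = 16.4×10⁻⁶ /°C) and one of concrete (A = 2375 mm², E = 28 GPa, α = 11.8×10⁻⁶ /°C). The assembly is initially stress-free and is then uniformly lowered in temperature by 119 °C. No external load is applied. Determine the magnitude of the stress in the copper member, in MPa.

σ ≈ 15.9 MPa (tensile)

Both members must finish at the same length. With the larger α, the copper tends to over-contract; the plates restrain it, putting the copper in tension and the concrete in compression. With no external load the two internal forces are equal and opposite, magnitude P.
Compatibility of the two members (thermal + elastic change equal): (α₁ − α₂)ΔT = P·[1/(A₁E₁) + 1/(A₂E₂)].
|α₁ − α₂|·ΔT = 4.6×10⁻⁶ × 119 = 0.0005474.
1/(A₁E₁) + 1/(A₂E₂) = 1/(1700×112×10³) + 1/(2375×28×10³) = 2.029×10⁻⁸ N⁻¹.
So P = 0.0005474 / 2.029×10⁻⁸ = 26.98 kN.
σ_{copper} = P/A₁ = 26980/1700 = 15.87 MPa, tensile.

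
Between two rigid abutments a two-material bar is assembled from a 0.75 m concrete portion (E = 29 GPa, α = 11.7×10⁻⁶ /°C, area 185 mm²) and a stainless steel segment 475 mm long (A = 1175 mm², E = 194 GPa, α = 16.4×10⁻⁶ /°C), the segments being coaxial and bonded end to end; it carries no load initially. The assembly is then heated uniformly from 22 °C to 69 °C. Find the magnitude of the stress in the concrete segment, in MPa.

σ ≈ 29.7 MPa (compressive)

With the walls removed the bar would change length by δ_free = Σ αᵢΔT Lᵢ = 11.7×10⁻⁶×47×750 + 16.4×10⁻⁶×47×475 = 0.7786 mm.
The walls prevent any net length change, so an axial force P (same in every segment) develops. Compatibility: P · Σ Lᵢ/(AᵢEᵢ) = δ_free.
The series flexibility is Σ Lᵢ/(AᵢEᵢ) = 750/(185×29×10³) + 475/(1175×194×10³) = 0.0001419 mm/N.
So P = 0.7786 / 0.0001419 = 5.487 kN, compressive.
σ_{concrete} = P / A = 5487 / 185 = 29.66 MPa.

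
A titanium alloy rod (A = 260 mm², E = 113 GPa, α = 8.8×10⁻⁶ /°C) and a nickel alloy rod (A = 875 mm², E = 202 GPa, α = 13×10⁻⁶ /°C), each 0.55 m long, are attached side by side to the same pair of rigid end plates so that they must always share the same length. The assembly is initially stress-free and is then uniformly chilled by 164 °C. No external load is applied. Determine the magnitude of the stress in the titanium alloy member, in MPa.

σ ≈ 66.7 MPa (compressive)

Equilibrium of a rigid end plate with no external load gives equal and opposite internal forces ±P in the two members. Since α_{nickel alloy} > α_{titanium alloy}, cooling drives the nickel alloy into tension and the titanium alloy into compression.
Setting the final lengths equal and cancelling L: (α₁ − α₂)ΔT = P/(A₁E₁) + P/(A₂E₂).
|α₁ − α₂|·ΔT = 4.2×10⁻⁶ × 164 = 0.0006888.
1/(A₁E₁) + 1/(A₂E₂) = 1/(260×113×10³) + 1/(875×202×10³) = 3.969×10⁻⁸ N⁻¹.
So P = 0.0006888 / 3.969×10⁻⁸ = 17.35 kN.
σ_{titanium alloy} = P/A₁ = 17350/260 = 66.74 MPa, compressive.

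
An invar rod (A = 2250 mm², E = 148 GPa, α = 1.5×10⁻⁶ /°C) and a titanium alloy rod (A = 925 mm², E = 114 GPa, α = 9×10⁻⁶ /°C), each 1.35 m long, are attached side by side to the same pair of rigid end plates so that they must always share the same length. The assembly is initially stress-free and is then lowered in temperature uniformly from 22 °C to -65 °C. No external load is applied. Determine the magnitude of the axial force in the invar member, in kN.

P ≈ 52.3 kN (compressive in the invar)

Equilibrium of a rigid end plate with no external load gives equal and opposite internal forces ±P in the two members. Since α_{titanium alloy} > α_{invar}, cooling drives the titanium alloy into tension and the invar into compression.
Setting the final lengths equal and cancelling L: (α₁ − α₂)ΔT = P/(A₁E₁) + P/(A₂E₂).
|α₁ − α₂|·ΔT = 7.5×10⁻⁶ × 87 = 0.0006525.
1/(A₁E₁) + 1/(A₂E₂) = 1/(2250×148×10³) + 1/(925×114×10³) = 1.249×10⁻⁸ N⁻¹.
So P = 0.0006525 / 1.249×10⁻⁸ = 52.26 kN.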